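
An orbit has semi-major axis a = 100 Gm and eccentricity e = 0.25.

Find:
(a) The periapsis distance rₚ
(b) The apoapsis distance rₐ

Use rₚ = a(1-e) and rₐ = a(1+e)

Convert to SI: a = 100 Gm = 1e+11 m.
(a) rₚ = a(1 − e) = 1e+11 · (1 − 0.25) = 1e+11 · 0.75 ≈ 7.5e+10 m = 75 Gm.
(b) rₐ = a(1 + e) = 1e+11 · (1 + 0.25) = 1e+11 · 1.25 ≈ 1.25e+11 m = 125 Gm.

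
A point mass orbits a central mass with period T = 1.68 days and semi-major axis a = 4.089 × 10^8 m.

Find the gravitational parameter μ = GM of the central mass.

Convert to SI: T = 1.68 days = 145152 s.
GM = 4π² · a³ / T².
GM = 4π² · (4.089e+08)³ / (145152)² m³/s² ≈ 1.281e+17 m³/s² = 1.281 × 10^17 m³/s².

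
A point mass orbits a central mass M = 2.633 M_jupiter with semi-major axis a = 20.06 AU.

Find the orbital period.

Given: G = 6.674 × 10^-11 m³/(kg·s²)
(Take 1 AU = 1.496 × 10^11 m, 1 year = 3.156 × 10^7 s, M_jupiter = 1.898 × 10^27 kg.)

Convert to SI: a = 20.06 AU = 3.00098e+12 m; M = 2.633 M_jupiter = 4.99743e+27 kg.
GM = G · M = 6.674e-11 · 4.99743e+27 = 3.33529e+17 m³/s².
Kepler's third law: T = 2π √(a³ / GM).
Substituting a = 3.00098e+12 m and GM = 3.33529e+17 m³/s²:
T = 2π √((3.00098e+12)³ / 3.33529e+17) s
T ≈ 5.656e+10 s = 1792 years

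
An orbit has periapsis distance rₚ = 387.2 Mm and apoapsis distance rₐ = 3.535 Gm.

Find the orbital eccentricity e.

Convert to SI: rₚ = 387.2 Mm = 3.872e+08 m; rₐ = 3.535 Gm = 3.535e+09 m.
e = (rₐ − rₚ) / (rₐ + rₚ).
e = (3.535e+09 − 3.872e+08) / (3.535e+09 + 3.872e+08) = 3.1478e+09 / 3.9222e+09 ≈ 0.8026.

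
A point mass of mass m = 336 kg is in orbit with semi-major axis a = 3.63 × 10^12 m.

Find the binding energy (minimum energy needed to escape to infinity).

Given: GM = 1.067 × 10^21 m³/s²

Total orbital energy is E = −GMm/(2a); binding energy is E_bind = −E = GMm/(2a).
E_bind = 1.067e+21 · 336 / (2 · 3.63e+12) J ≈ 4.938e+10 J = 49.38 GJ.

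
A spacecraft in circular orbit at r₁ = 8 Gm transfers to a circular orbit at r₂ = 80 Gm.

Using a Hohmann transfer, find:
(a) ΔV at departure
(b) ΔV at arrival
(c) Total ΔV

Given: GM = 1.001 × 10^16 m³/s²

Convert to SI: r₁ = 8 Gm = 8e+09 m; r₂ = 80 Gm = 8e+10 m.
Transfer semi-major axis: a_t = (r₁ + r₂)/2 = (8e+09 + 8e+10)/2 = 4.4e+10 m.
Circular speeds: v₁ = √(GM/r₁) = 1118.59 m/s, v₂ = √(GM/r₂) = 353.73 m/s.
Transfer speeds (vis-viva v² = GM(2/r − 1/a_t)): v₁ᵗ = 1508.31 m/s, v₂ᵗ = 150.831 m/s.
(a) ΔV₁ = |v₁ᵗ − v₁| ≈ 389.7 m/s = 389.7 m/s.
(b) ΔV₂ = |v₂ − v₂ᵗ| ≈ 202.9 m/s = 202.9 m/s.
(c) ΔV_total = ΔV₁ + ΔV₂ ≈ 592.6 m/s = 592.6 m/s.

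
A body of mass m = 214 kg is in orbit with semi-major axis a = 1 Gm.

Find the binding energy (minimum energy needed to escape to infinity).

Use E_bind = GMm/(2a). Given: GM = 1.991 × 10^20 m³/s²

Convert to SI: a = 1 Gm = 1e+09 m.
Total orbital energy is E = −GMm/(2a); binding energy is E_bind = −E = GMm/(2a).
E_bind = 1.991e+20 · 214 / (2 · 1e+09) J ≈ 2.13e+13 J = 21.3 TJ.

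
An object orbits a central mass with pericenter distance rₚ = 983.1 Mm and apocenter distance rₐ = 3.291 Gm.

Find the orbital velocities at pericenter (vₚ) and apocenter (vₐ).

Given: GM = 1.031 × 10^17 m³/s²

Convert to SI: rₚ = 983.1 Mm = 9.831e+08 m; rₐ = 3.291 Gm = 3.291e+09 m.
Use the vis-viva equation v² = GM(2/r − 1/a) with a = (rₚ + rₐ)/2 = (9.831e+08 + 3.291e+09)/2 = 2.13705e+09 m.
vₚ = √(GM · (2/rₚ − 1/a)) = √(1.031e+17 · (2/9.831e+08 − 1/2.13705e+09)) m/s ≈ 1.271e+04 m/s = 12.71 km/s.
vₐ = √(GM · (2/rₐ − 1/a)) = √(1.031e+17 · (2/3.291e+09 − 1/2.13705e+09)) m/s ≈ 3796 m/s = 3.796 km/s.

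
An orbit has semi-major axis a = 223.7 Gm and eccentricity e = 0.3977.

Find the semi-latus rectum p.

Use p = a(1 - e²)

Convert to SI: a = 223.7 Gm = 2.237e+11 m.
p = a (1 − e²).
p = 2.237e+11 · (1 − (0.3977)²) = 2.237e+11 · 0.841835 ≈ 1.883e+11 m = 188.3 Gm.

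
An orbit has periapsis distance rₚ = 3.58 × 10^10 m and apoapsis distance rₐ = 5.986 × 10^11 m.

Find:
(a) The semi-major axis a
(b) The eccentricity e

(a) a = (rₚ + rₐ) / 2 = (3.58e+10 + 5.986e+11) / 2 ≈ 3.172e+11 m = 3.172 × 10^11 m.
(b) e = (rₐ − rₚ) / (rₐ + rₚ) = (5.986e+11 − 3.58e+10) / (5.986e+11 + 3.58e+10) ≈ 0.8871.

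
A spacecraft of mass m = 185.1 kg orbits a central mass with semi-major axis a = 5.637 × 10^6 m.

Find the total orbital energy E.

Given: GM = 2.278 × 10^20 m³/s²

E = −GMm / (2a).
E = −2.278e+20 · 185.1 / (2 · 5.637e+06) J ≈ -3.74e+15 J = -3.74 PJ.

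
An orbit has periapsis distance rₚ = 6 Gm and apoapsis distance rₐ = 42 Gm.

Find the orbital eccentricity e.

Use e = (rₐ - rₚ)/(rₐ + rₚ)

Convert to SI: rₚ = 6 Gm = 6e+09 m; rₐ = 42 Gm = 4.2e+10 m.
e = (rₐ − rₚ) / (rₐ + rₚ).
e = (4.2e+10 − 6e+09) / (4.2e+10 + 6e+09) = 3.6e+10 / 4.8e+10 ≈ 0.75.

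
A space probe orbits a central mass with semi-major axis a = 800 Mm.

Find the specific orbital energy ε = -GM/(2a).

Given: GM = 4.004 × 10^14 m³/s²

Convert to SI: a = 800 Mm = 8e+08 m.
ε = −GM / (2a).
ε = −4.004e+14 / (2 · 8e+08) J/kg ≈ -2.502e+05 J/kg = -250.2 kJ/kg.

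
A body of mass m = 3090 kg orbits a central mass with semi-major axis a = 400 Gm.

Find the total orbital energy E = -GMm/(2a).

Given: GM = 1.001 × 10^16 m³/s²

Convert to SI: a = 400 Gm = 4e+11 m.
E = −GMm / (2a).
E = −1.001e+16 · 3090 / (2 · 4e+11) J ≈ -3.866e+07 J = -38.66 MJ.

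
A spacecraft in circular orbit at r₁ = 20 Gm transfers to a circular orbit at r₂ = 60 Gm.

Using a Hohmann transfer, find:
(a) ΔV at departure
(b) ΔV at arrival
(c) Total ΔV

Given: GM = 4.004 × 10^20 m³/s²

Convert to SI: r₁ = 20 Gm = 2e+10 m; r₂ = 60 Gm = 6e+10 m.
Transfer semi-major axis: a_t = (r₁ + r₂)/2 = (2e+10 + 6e+10)/2 = 4e+10 m.
Circular speeds: v₁ = √(GM/r₁) = 141492 m/s, v₂ = √(GM/r₂) = 81690.5 m/s.
Transfer speeds (vis-viva v² = GM(2/r − 1/a_t)): v₁ᵗ = 173292 m/s, v₂ᵗ = 57763.9 m/s.
(a) ΔV₁ = |v₁ᵗ − v₁| ≈ 3.18e+04 m/s = 31.8 km/s.
(b) ΔV₂ = |v₂ − v₂ᵗ| ≈ 2.393e+04 m/s = 23.93 km/s.
(c) ΔV_total = ΔV₁ + ΔV₂ ≈ 5.573e+04 m/s = 55.73 km/s.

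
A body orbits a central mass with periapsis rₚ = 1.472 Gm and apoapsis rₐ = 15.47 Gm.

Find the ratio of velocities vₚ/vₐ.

Convert to SI: rₚ = 1.472 Gm = 1.472e+09 m; rₐ = 15.47 Gm = 1.547e+10 m.
Conservation of angular momentum gives rₚvₚ = rₐvₐ, so vₚ/vₐ = rₐ/rₚ.
vₚ/vₐ = 1.547e+10 / 1.472e+09 ≈ 10.51.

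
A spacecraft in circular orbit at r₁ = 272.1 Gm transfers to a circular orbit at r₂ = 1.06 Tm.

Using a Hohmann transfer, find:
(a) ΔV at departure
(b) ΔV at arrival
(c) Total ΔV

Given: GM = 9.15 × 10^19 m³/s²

Convert to SI: r₁ = 272.1 Gm = 2.721e+11 m; r₂ = 1.06 Tm = 1.06e+12 m.
Transfer semi-major axis: a_t = (r₁ + r₂)/2 = (2.721e+11 + 1.06e+12)/2 = 6.6605e+11 m.
Circular speeds: v₁ = √(GM/r₁) = 18337.8 m/s, v₂ = √(GM/r₂) = 9290.9 m/s.
Transfer speeds (vis-viva v² = GM(2/r − 1/a_t)): v₁ᵗ = 23133.7 m/s, v₂ᵗ = 5938.39 m/s.
(a) ΔV₁ = |v₁ᵗ − v₁| ≈ 4796 m/s = 4.796 km/s.
(b) ΔV₂ = |v₂ − v₂ᵗ| ≈ 3353 m/s = 3.353 km/s.
(c) ΔV_total = ΔV₁ + ΔV₂ ≈ 8148 m/s = 8.148 km/s.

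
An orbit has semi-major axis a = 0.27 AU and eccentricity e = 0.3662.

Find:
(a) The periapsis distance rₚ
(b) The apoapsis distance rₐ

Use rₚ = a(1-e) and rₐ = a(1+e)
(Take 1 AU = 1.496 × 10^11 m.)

Convert to SI: a = 0.27 AU = 4.0392e+10 m.
(a) rₚ = a(1 − e) = 4.0392e+10 · (1 − 0.3662) = 4.0392e+10 · 0.6338 ≈ 2.56e+10 m = 0.1711 AU.
(b) rₐ = a(1 + e) = 4.0392e+10 · (1 + 0.3662) = 4.0392e+10 · 1.3662 ≈ 5.518e+10 m = 0.3689 AU.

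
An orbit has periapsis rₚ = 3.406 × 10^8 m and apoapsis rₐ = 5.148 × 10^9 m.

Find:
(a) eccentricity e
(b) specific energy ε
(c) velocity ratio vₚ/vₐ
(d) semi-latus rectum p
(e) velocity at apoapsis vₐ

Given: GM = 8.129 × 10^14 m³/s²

(a) e = (rₐ − rₚ)/(rₐ + rₚ) = (5.148e+09 − 3.406e+08)/(5.148e+09 + 3.406e+08) ≈ 0.8759
(b) With a = (rₚ + rₐ)/2 = 2.7443e+09 m, ε = −GM/(2a) = −8.129e+14/(2 · 2.7443e+09) J/kg ≈ -1.481e+05 J/kg
(c) Conservation of angular momentum (rₚvₚ = rₐvₐ) gives vₚ/vₐ = rₐ/rₚ = 5.148e+09/3.406e+08 ≈ 15.11
(d) From a = (rₚ + rₐ)/2 = 2.7443e+09 m and e = (rₐ − rₚ)/(rₐ + rₚ) = 0.875888, p = a(1 − e²) = 2.7443e+09 · (1 − (0.875888)²) ≈ 6.389e+08 m
(e) With a = (rₚ + rₐ)/2 = 2.7443e+09 m, vₐ = √(GM (2/rₐ − 1/a)) = √(8.129e+14 · (2/5.148e+09 − 1/2.7443e+09)) m/s ≈ 140 m/s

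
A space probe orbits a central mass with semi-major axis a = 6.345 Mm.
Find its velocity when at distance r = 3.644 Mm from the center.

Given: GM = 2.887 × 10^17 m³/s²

Convert to SI: a = 6.345 Mm = 6.345e+06 m; r = 3.644 Mm = 3.644e+06 m.
Vis-viva: v = √(GM · (2/r − 1/a)).
2/r − 1/a = 2/3.644e+06 − 1/6.345e+06 = 3.91243e-07 m⁻¹.
v = √(2.887e+17 · 3.91243e-07) m/s ≈ 3.361e+05 m/s = 336.1 km/s.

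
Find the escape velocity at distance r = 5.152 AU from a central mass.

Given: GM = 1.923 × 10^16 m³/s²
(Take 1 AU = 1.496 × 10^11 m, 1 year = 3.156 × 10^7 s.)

Convert to SI: r = 5.152 AU = 7.70739e+11 m.
Escape velocity comes from setting total energy to zero: ½v² − GM/r = 0 ⇒ v_esc = √(2GM / r).
v_esc = √(2 · 1.923e+16 / 7.70739e+11) m/s ≈ 223.4 m/s = 0.04713 AU/year.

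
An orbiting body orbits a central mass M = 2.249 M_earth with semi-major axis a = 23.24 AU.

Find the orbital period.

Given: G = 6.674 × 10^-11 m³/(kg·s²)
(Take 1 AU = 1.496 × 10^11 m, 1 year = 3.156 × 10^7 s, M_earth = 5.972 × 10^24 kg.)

Convert to SI: a = 23.24 AU = 3.4767e+12 m; M = 2.249 M_earth = 1.3431e+25 kg.
GM = G · M = 6.674e-11 · 1.3431e+25 = 8.96387e+14 m³/s².
Kepler's third law: T = 2π √(a³ / GM).
Substituting a = 3.4767e+12 m and GM = 8.96387e+14 m³/s²:
T = 2π √((3.4767e+12)³ / 8.96387e+14) s
T ≈ 1.36e+12 s = 4.311e+04 years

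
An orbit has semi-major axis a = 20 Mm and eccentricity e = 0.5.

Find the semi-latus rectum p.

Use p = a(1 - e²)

Convert to SI: a = 20 Mm = 2e+07 m.
p = a (1 − e²).
p = 2e+07 · (1 − (0.5)²) = 2e+07 · 0.75 ≈ 1.5e+07 m = 15 Mm.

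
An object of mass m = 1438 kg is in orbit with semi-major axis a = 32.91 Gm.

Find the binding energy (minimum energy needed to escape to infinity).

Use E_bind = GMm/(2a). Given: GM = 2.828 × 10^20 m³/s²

Convert to SI: a = 32.91 Gm = 3.291e+10 m.
Total orbital energy is E = −GMm/(2a); binding energy is E_bind = −E = GMm/(2a).
E_bind = 2.828e+20 · 1438 / (2 · 3.291e+10) J ≈ 6.178e+12 J = 6.178 TJ.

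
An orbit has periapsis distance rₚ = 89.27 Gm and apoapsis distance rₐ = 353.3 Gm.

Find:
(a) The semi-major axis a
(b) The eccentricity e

Convert to SI: rₚ = 89.27 Gm = 8.927e+10 m; rₐ = 353.3 Gm = 3.533e+11 m.
(a) a = (rₚ + rₐ) / 2 = (8.927e+10 + 3.533e+11) / 2 ≈ 2.213e+11 m = 221.3 Gm.
(b) e = (rₐ − rₚ) / (rₐ + rₚ) = (3.533e+11 − 8.927e+10) / (3.533e+11 + 8.927e+10) ≈ 0.5966.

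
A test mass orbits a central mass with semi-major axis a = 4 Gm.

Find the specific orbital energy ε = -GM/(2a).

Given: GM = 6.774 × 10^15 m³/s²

Convert to SI: a = 4 Gm = 4e+09 m.
ε = −GM / (2a).
ε = −6.774e+15 / (2 · 4e+09) J/kg ≈ -8.468e+05 J/kg = -846.8 kJ/kg.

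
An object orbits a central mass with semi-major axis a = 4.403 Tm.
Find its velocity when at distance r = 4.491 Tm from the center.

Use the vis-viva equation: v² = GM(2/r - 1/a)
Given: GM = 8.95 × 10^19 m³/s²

Convert to SI: a = 4.403 Tm = 4.403e+12 m; r = 4.491 Tm = 4.491e+12 m.
Vis-viva: v = √(GM · (2/r − 1/a)).
2/r − 1/a = 2/4.491e+12 − 1/4.403e+12 = 2.18217e-13 m⁻¹.
v = √(8.95e+19 · 2.18217e-13) m/s ≈ 4419 m/s = 4.419 km/s.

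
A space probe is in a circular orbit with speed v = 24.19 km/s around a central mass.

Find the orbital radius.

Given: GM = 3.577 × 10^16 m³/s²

Convert to SI: v = 24.19 km/s = 24190 m/s.
For a circular orbit, v² = GM / r, so r = GM / v².
r = 3.577e+16 / (24190)² m ≈ 6.113e+07 m = 61.13 Mm.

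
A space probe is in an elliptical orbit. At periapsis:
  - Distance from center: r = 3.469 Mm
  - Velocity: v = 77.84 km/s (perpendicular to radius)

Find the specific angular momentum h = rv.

Convert to SI: r = 3.469 Mm = 3.469e+06 m; v = 77.84 km/s = 77840 m/s.
With v perpendicular to r, h = r · v.
h = 3.469e+06 · 77840 m²/s ≈ 2.7e+11 m²/s.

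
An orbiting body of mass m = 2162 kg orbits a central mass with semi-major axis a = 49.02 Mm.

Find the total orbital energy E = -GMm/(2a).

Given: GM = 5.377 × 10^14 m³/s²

Convert to SI: a = 49.02 Mm = 4.902e+07 m.
E = −GMm / (2a).
E = −5.377e+14 · 2162 / (2 · 4.902e+07) J ≈ -1.186e+10 J = -11.86 GJ.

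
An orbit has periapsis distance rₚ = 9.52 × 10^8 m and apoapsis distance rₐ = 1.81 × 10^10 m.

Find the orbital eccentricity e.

e = (rₐ − rₚ) / (rₐ + rₚ).
e = (1.81e+10 − 9.52e+08) / (1.81e+10 + 9.52e+08) = 1.7148e+10 / 1.9052e+10 ≈ 0.9001.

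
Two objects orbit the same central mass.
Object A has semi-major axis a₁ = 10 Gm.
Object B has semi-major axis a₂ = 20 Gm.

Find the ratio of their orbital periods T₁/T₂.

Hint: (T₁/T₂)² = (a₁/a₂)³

Convert to SI: a₁ = 10 Gm = 1e+10 m; a₂ = 20 Gm = 2e+10 m.
From Kepler's third law, (T₁/T₂)² = (a₁/a₂)³, so T₁/T₂ = (a₁/a₂)^(3/2).
a₁/a₂ = 1e+10 / 2e+10 = 0.5.
T₁/T₂ = (0.5)^(3/2) ≈ 0.3536.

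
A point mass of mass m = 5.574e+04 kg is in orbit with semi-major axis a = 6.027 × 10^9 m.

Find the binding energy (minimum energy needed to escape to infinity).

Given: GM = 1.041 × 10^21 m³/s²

Total orbital energy is E = −GMm/(2a); binding energy is E_bind = −E = GMm/(2a).
E_bind = 1.041e+21 · 5.574e+04 / (2 · 6.027e+09) J ≈ 4.814e+15 J = 4.814 PJ.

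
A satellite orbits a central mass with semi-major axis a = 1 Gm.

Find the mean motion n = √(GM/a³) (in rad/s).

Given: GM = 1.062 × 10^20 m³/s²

Convert to SI: a = 1 Gm = 1e+09 m.
n = √(GM / a³).
n = √(1.062e+20 / (1e+09)³) rad/s ≈ 0.0003259 rad/s.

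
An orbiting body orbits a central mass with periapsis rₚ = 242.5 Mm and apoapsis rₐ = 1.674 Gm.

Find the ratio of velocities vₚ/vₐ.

Convert to SI: rₚ = 242.5 Mm = 2.425e+08 m; rₐ = 1.674 Gm = 1.674e+09 m.
Conservation of angular momentum gives rₚvₚ = rₐvₐ, so vₚ/vₐ = rₐ/rₚ.
vₚ/vₐ = 1.674e+09 / 2.425e+08 ≈ 6.903.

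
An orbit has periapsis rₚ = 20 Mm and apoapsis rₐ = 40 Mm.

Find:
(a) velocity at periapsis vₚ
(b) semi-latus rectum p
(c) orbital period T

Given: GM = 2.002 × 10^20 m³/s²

Convert to SI: rₚ = 20 Mm = 2e+07 m; rₐ = 40 Mm = 4e+07 m.
(a) With a = (rₚ + rₐ)/2 = 3e+07 m, vₚ = √(GM (2/rₚ − 1/a)) = √(2.002e+20 · (2/2e+07 − 1/3e+07)) m/s ≈ 3.653e+06 m/s
(b) From a = (rₚ + rₐ)/2 = 3e+07 m and e = (rₐ − rₚ)/(rₐ + rₚ) = 0.333333, p = a(1 − e²) = 3e+07 · (1 − (0.333333)²) ≈ 2.667e+07 m
(c) With a = (rₚ + rₐ)/2 = 3e+07 m, T = 2π √(a³/GM) = 2π √((3e+07)³/2.002e+20) s ≈ 72.97 s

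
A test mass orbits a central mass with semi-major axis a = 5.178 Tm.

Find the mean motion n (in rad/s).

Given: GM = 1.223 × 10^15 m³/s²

Convert to SI: a = 5.178 Tm = 5.178e+12 m.
n = √(GM / a³).
n = √(1.223e+15 / (5.178e+12)³) rad/s ≈ 2.968e-12 rad/s.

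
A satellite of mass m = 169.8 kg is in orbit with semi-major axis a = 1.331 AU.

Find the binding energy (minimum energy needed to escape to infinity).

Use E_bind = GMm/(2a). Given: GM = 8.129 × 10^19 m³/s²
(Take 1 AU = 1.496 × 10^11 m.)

Convert to SI: a = 1.331 AU = 1.99118e+11 m.
Total orbital energy is E = −GMm/(2a); binding energy is E_bind = −E = GMm/(2a).
E_bind = 8.129e+19 · 169.8 / (2 · 1.99118e+11) J ≈ 3.466e+10 J = 34.66 GJ.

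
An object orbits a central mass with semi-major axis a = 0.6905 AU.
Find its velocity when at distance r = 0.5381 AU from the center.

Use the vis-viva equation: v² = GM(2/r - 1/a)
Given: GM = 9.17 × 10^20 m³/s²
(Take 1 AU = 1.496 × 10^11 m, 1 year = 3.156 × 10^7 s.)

Convert to SI: a = 0.6905 AU = 1.03299e+11 m; r = 0.5381 AU = 8.04998e+10 m.
Vis-viva: v = √(GM · (2/r − 1/a)).
2/r − 1/a = 2/8.04998e+10 − 1/1.03299e+11 = 1.51641e-11 m⁻¹.
v = √(9.17e+20 · 1.51641e-11) m/s ≈ 1.179e+05 m/s = 24.88 AU/year.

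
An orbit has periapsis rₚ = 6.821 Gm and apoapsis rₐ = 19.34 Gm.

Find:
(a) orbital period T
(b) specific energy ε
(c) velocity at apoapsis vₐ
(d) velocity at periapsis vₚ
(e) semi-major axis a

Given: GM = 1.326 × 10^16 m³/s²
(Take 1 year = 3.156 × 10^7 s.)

Convert to SI: rₚ = 6.821 Gm = 6.821e+09 m; rₐ = 19.34 Gm = 1.934e+10 m.
(a) With a = (rₚ + rₐ)/2 = 1.30805e+10 m, T = 2π √(a³/GM) = 2π √((1.30805e+10)³/1.326e+16) s ≈ 8.163e+07 s
(b) With a = (rₚ + rₐ)/2 = 1.30805e+10 m, ε = −GM/(2a) = −1.326e+16/(2 · 1.30805e+10) J/kg ≈ -5.069e+05 J/kg
(c) With a = (rₚ + rₐ)/2 = 1.30805e+10 m, vₐ = √(GM (2/rₐ − 1/a)) = √(1.326e+16 · (2/1.934e+10 − 1/1.30805e+10)) m/s ≈ 597.9 m/s
(d) With a = (rₚ + rₐ)/2 = 1.30805e+10 m, vₚ = √(GM (2/rₚ − 1/a)) = √(1.326e+16 · (2/6.821e+09 − 1/1.30805e+10)) m/s ≈ 1695 m/s
(e) a = (rₚ + rₐ)/2 = (6.821e+09 + 1.934e+10)/2 ≈ 1.308e+10 m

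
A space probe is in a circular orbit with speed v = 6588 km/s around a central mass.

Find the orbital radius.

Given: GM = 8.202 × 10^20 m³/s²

Convert to SI: v = 6588 km/s = 6.588e+06 m/s.
For a circular orbit, v² = GM / r, so r = GM / v².
r = 8.202e+20 / (6.588e+06)² m ≈ 1.89e+07 m = 1.89 × 10^7 m.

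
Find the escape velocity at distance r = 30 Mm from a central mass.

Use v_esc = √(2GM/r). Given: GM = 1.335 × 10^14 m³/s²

Convert to SI: r = 30 Mm = 3e+07 m.
Escape velocity comes from setting total energy to zero: ½v² − GM/r = 0 ⇒ v_esc = √(2GM / r).
v_esc = √(2 · 1.335e+14 / 3e+07) m/s ≈ 2983 m/s = 2.983 km/s.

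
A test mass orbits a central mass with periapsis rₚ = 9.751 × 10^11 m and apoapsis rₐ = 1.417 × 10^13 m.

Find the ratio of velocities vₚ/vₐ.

Conservation of angular momentum gives rₚvₚ = rₐvₐ, so vₚ/vₐ = rₐ/rₚ.
vₚ/vₐ = 1.417e+13 / 9.751e+11 ≈ 14.53.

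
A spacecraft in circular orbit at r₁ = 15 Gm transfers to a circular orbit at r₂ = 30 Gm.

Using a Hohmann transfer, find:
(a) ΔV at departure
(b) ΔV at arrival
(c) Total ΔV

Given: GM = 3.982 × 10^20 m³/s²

Convert to SI: r₁ = 15 Gm = 1.5e+10 m; r₂ = 30 Gm = 3e+10 m.
Transfer semi-major axis: a_t = (r₁ + r₂)/2 = (1.5e+10 + 3e+10)/2 = 2.25e+10 m.
Circular speeds: v₁ = √(GM/r₁) = 162931 m/s, v₂ = √(GM/r₂) = 115210 m/s.
Transfer speeds (vis-viva v² = GM(2/r − 1/a_t)): v₁ᵗ = 188137 m/s, v₂ᵗ = 94068.5 m/s.
(a) ΔV₁ = |v₁ᵗ − v₁| ≈ 2.521e+04 m/s = 25.21 km/s.
(b) ΔV₂ = |v₂ − v₂ᵗ| ≈ 2.114e+04 m/s = 21.14 km/s.
(c) ΔV_total = ΔV₁ + ΔV₂ ≈ 4.635e+04 m/s = 46.35 km/s.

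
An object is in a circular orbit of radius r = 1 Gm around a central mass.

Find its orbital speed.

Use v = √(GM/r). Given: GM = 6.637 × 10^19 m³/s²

Convert to SI: r = 1 Gm = 1e+09 m.
For a circular orbit, gravity supplies the centripetal force, so v = √(GM / r).
v = √(6.637e+19 / 1e+09) m/s ≈ 2.576e+05 m/s = 257.6 km/s.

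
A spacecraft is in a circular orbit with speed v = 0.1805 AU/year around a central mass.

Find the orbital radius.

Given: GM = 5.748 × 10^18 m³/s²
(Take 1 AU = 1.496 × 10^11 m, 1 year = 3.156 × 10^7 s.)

Convert to SI: v = 0.1805 AU/year = 855.602 m/s.
For a circular orbit, v² = GM / r, so r = GM / v².
r = 5.748e+18 / (855.602)² m ≈ 7.852e+12 m = 52.49 AU.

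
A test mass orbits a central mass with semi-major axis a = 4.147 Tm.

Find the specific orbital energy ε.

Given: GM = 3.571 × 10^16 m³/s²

Convert to SI: a = 4.147 Tm = 4.147e+12 m.
ε = −GM / (2a).
ε = −3.571e+16 / (2 · 4.147e+12) J/kg ≈ -4306 J/kg = -4.306 kJ/kg.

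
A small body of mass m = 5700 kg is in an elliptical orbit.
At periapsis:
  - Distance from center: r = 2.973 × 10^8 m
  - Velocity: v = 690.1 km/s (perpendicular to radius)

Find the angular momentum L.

Convert to SI: v = 690.1 km/s = 690100 m/s.
Since v is perpendicular to r, L = m · v · r.
L = 5700 · 690100 · 2.973e+08 kg·m²/s ≈ 1.169e+18 kg·m²/s.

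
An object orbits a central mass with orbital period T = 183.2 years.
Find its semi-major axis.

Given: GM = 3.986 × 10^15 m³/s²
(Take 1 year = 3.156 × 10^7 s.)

Convert to SI: T = 183.2 years = 5.78179e+09 s.
Invert Kepler's third law: a = (GM · T² / (4π²))^(1/3).
Substituting T = 5.78179e+09 s and GM = 3.986e+15 m³/s²:
a = (3.986e+15 · (5.78179e+09)² / (4π²))^(1/3) m
a ≈ 1.5e+11 m = 150 Gm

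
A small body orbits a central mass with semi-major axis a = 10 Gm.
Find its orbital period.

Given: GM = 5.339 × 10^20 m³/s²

Convert to SI: a = 10 Gm = 1e+10 m.
Kepler's third law: T = 2π √(a³ / GM).
Substituting a = 1e+10 m and GM = 5.339e+20 m³/s²:
T = 2π √((1e+10)³ / 5.339e+20) s
T ≈ 2.719e+05 s = 3.147 days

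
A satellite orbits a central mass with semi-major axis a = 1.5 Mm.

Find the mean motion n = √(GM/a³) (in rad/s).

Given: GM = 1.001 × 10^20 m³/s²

Convert to SI: a = 1.5 Mm = 1.5e+06 m.
n = √(GM / a³).
n = √(1.001e+20 / (1.5e+06)³) rad/s ≈ 5.446 rad/s.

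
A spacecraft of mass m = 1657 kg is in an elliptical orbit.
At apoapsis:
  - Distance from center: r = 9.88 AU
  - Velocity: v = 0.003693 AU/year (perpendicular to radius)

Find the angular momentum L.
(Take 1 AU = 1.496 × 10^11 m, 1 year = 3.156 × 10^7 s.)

Convert to SI: r = 9.88 AU = 1.47805e+12 m; v = 0.003693 AU/year = 17.5055 m/s.
Since v is perpendicular to r, L = m · v · r.
L = 1657 · 17.5055 · 1.47805e+12 kg·m²/s ≈ 4.287e+16 kg·m²/s.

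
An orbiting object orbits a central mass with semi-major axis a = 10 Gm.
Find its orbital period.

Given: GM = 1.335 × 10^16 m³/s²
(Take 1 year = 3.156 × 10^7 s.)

Convert to SI: a = 10 Gm = 1e+10 m.
Kepler's third law: T = 2π √(a³ / GM).
Substituting a = 1e+10 m and GM = 1.335e+16 m³/s²:
T = 2π √((1e+10)³ / 1.335e+16) s
T ≈ 5.438e+07 s = 1.723 years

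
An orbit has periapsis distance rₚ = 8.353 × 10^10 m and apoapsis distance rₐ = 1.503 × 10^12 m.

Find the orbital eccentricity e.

e = (rₐ − rₚ) / (rₐ + rₚ).
e = (1.503e+12 − 8.353e+10) / (1.503e+12 + 8.353e+10) = 1.41947e+12 / 1.58653e+12 ≈ 0.8947.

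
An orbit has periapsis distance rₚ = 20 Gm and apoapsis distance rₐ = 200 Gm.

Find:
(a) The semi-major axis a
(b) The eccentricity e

Convert to SI: rₚ = 20 Gm = 2e+10 m; rₐ = 200 Gm = 2e+11 m.
(a) a = (rₚ + rₐ) / 2 = (2e+10 + 2e+11) / 2 ≈ 1.1e+11 m = 110 Gm.
(b) e = (rₐ − rₚ) / (rₐ + rₚ) = (2e+11 − 2e+10) / (2e+11 + 2e+10) ≈ 0.8182.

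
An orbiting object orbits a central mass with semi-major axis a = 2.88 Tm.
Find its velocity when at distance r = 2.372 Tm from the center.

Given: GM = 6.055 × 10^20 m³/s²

Convert to SI: a = 2.88 Tm = 2.88e+12 m; r = 2.372 Tm = 2.372e+12 m.
Vis-viva: v = √(GM · (2/r − 1/a)).
2/r − 1/a = 2/2.372e+12 − 1/2.88e+12 = 4.95948e-13 m⁻¹.
v = √(6.055e+20 · 4.95948e-13) m/s ≈ 1.733e+04 m/s = 17.33 km/s.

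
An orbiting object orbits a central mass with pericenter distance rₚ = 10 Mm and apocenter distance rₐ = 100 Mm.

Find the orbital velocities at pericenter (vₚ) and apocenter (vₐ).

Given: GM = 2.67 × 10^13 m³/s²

Convert to SI: rₚ = 10 Mm = 1e+07 m; rₐ = 100 Mm = 1e+08 m.
Use the vis-viva equation v² = GM(2/r − 1/a) with a = (rₚ + rₐ)/2 = (1e+07 + 1e+08)/2 = 5.5e+07 m.
vₚ = √(GM · (2/rₚ − 1/a)) = √(2.67e+13 · (2/1e+07 − 1/5.5e+07)) m/s ≈ 2203 m/s = 2.203 km/s.
vₐ = √(GM · (2/rₐ − 1/a)) = √(2.67e+13 · (2/1e+08 − 1/5.5e+07)) m/s ≈ 220.3 m/s = 220.3 m/s.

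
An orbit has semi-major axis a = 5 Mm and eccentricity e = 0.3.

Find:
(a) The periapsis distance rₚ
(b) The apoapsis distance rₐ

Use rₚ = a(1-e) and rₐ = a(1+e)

Convert to SI: a = 5 Mm = 5e+06 m.
(a) rₚ = a(1 − e) = 5e+06 · (1 − 0.3) = 5e+06 · 0.7 ≈ 3.5e+06 m = 3.5 Mm.
(b) rₐ = a(1 + e) = 5e+06 · (1 + 0.3) = 5e+06 · 1.3 ≈ 6.5e+06 m = 6.5 Mm.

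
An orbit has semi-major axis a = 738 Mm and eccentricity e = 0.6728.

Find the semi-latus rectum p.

Convert to SI: a = 738 Mm = 7.38e+08 m.
p = a (1 − e²).
p = 7.38e+08 · (1 − (0.6728)²) = 7.38e+08 · 0.54734 ≈ 4.039e+08 m = 403.9 Mm.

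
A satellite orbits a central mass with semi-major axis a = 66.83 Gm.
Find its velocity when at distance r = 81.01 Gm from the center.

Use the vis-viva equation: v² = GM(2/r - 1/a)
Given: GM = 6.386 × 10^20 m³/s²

Convert to SI: a = 66.83 Gm = 6.683e+10 m; r = 81.01 Gm = 8.101e+10 m.
Vis-viva: v = √(GM · (2/r − 1/a)).
2/r − 1/a = 2/8.101e+10 − 1/6.683e+10 = 9.72497e-12 m⁻¹.
v = √(6.386e+20 · 9.72497e-12) m/s ≈ 7.881e+04 m/s = 78.81 km/s.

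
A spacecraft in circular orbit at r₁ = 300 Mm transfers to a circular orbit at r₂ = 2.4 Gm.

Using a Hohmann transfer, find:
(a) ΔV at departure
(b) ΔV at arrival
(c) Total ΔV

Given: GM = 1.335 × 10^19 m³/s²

Convert to SI: r₁ = 300 Mm = 3e+08 m; r₂ = 2.4 Gm = 2.4e+09 m.
Transfer semi-major axis: a_t = (r₁ + r₂)/2 = (3e+08 + 2.4e+09)/2 = 1.35e+09 m.
Circular speeds: v₁ = √(GM/r₁) = 210950 m/s, v₂ = √(GM/r₂) = 74582.2 m/s.
Transfer speeds (vis-viva v² = GM(2/r − 1/a_t)): v₁ᵗ = 281267 m/s, v₂ᵗ = 35158.4 m/s.
(a) ΔV₁ = |v₁ᵗ − v₁| ≈ 7.032e+04 m/s = 70.32 km/s.
(b) ΔV₂ = |v₂ − v₂ᵗ| ≈ 3.942e+04 m/s = 39.42 km/s.
(c) ΔV_total = ΔV₁ + ΔV₂ ≈ 1.097e+05 m/s = 109.7 km/s.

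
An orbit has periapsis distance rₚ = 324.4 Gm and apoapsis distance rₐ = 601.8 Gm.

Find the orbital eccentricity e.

Convert to SI: rₚ = 324.4 Gm = 3.244e+11 m; rₐ = 601.8 Gm = 6.018e+11 m.
e = (rₐ − rₚ) / (rₐ + rₚ).
e = (6.018e+11 − 3.244e+11) / (6.018e+11 + 3.244e+11) = 2.774e+11 / 9.262e+11 ≈ 0.2995.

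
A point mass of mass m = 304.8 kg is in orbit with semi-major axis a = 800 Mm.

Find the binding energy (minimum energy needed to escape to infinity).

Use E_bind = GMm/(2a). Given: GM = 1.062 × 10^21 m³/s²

Convert to SI: a = 800 Mm = 8e+08 m.
Total orbital energy is E = −GMm/(2a); binding energy is E_bind = −E = GMm/(2a).
E_bind = 1.062e+21 · 304.8 / (2 · 8e+08) J ≈ 2.023e+14 J = 202.3 TJ.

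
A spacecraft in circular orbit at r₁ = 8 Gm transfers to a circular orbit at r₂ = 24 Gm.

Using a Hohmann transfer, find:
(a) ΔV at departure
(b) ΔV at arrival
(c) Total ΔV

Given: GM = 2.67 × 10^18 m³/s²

Convert to SI: r₁ = 8 Gm = 8e+09 m; r₂ = 24 Gm = 2.4e+10 m.
Transfer semi-major axis: a_t = (r₁ + r₂)/2 = (8e+09 + 2.4e+10)/2 = 1.6e+10 m.
Circular speeds: v₁ = √(GM/r₁) = 18268.8 m/s, v₂ = √(GM/r₂) = 10547.5 m/s.
Transfer speeds (vis-viva v² = GM(2/r − 1/a_t)): v₁ᵗ = 22374.7 m/s, v₂ᵗ = 7458.22 m/s.
(a) ΔV₁ = |v₁ᵗ − v₁| ≈ 4106 m/s = 4.106 km/s.
(b) ΔV₂ = |v₂ − v₂ᵗ| ≈ 3089 m/s = 3.089 km/s.
(c) ΔV_total = ΔV₁ + ΔV₂ ≈ 7195 m/s = 7.195 km/s.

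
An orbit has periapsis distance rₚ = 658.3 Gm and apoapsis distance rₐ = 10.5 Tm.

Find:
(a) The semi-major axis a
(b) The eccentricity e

Convert to SI: rₚ = 658.3 Gm = 6.583e+11 m; rₐ = 10.5 Tm = 1.05e+13 m.
(a) a = (rₚ + rₐ) / 2 = (6.583e+11 + 1.05e+13) / 2 ≈ 5.579e+12 m = 5.579 Tm.
(b) e = (rₐ − rₚ) / (rₐ + rₚ) = (1.05e+13 − 6.583e+11) / (1.05e+13 + 6.583e+11) ≈ 0.882.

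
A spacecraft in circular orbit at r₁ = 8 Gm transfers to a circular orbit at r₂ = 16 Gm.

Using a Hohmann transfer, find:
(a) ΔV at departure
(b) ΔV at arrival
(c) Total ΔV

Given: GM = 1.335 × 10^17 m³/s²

Convert to SI: r₁ = 8 Gm = 8e+09 m; r₂ = 16 Gm = 1.6e+10 m.
Transfer semi-major axis: a_t = (r₁ + r₂)/2 = (8e+09 + 1.6e+10)/2 = 1.2e+10 m.
Circular speeds: v₁ = √(GM/r₁) = 4085.03 m/s, v₂ = √(GM/r₂) = 2888.56 m/s.
Transfer speeds (vis-viva v² = GM(2/r − 1/a_t)): v₁ᵗ = 4716.99 m/s, v₂ᵗ = 2358.5 m/s.
(a) ΔV₁ = |v₁ᵗ − v₁| ≈ 632 m/s = 632 m/s.
(b) ΔV₂ = |v₂ − v₂ᵗ| ≈ 530.1 m/s = 530.1 m/s.
(c) ΔV_total = ΔV₁ + ΔV₂ ≈ 1162 m/s = 1.162 km/s.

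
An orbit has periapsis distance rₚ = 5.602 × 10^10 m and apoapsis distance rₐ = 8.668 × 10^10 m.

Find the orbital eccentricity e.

e = (rₐ − rₚ) / (rₐ + rₚ).
e = (8.668e+10 − 5.602e+10) / (8.668e+10 + 5.602e+10) = 3.066e+10 / 1.427e+11 ≈ 0.2149.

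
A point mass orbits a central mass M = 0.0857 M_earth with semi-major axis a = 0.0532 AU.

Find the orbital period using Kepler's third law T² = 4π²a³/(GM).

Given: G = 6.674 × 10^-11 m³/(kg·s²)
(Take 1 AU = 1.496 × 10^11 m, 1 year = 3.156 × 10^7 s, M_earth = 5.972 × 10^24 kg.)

Convert to SI: a = 0.0532 AU = 7.95872e+09 m; M = 0.0857 M_earth = 5.118e+23 kg.
GM = G · M = 6.674e-11 · 5.118e+23 = 3.41576e+13 m³/s².
Kepler's third law: T = 2π √(a³ / GM).
Substituting a = 7.95872e+09 m and GM = 3.41576e+13 m³/s²:
T = 2π √((7.95872e+09)³ / 3.41576e+13) s
T ≈ 7.633e+08 s = 24.19 years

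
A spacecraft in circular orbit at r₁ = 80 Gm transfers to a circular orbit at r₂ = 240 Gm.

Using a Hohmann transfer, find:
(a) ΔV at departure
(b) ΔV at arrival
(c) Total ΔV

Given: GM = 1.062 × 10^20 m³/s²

Convert to SI: r₁ = 80 Gm = 8e+10 m; r₂ = 240 Gm = 2.4e+11 m.
Transfer semi-major axis: a_t = (r₁ + r₂)/2 = (8e+10 + 2.4e+11)/2 = 1.6e+11 m.
Circular speeds: v₁ = √(GM/r₁) = 36434.9 m/s, v₂ = √(GM/r₂) = 21035.7 m/s.
Transfer speeds (vis-viva v² = GM(2/r − 1/a_t)): v₁ᵗ = 44623.4 m/s, v₂ᵗ = 14874.5 m/s.
(a) ΔV₁ = |v₁ᵗ − v₁| ≈ 8189 m/s = 8.189 km/s.
(b) ΔV₂ = |v₂ − v₂ᵗ| ≈ 6161 m/s = 6.161 km/s.
(c) ΔV_total = ΔV₁ + ΔV₂ ≈ 1.435e+04 m/s = 14.35 km/s.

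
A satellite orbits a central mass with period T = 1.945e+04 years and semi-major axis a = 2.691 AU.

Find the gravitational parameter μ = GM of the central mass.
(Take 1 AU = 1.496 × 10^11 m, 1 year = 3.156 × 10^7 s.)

Convert to SI: T = 1.945e+04 years = 6.13842e+11 s; a = 2.691 AU = 4.02574e+11 m.
GM = 4π² · a³ / T².
GM = 4π² · (4.02574e+11)³ / (6.13842e+11)² m³/s² ≈ 6.836e+12 m³/s² = 6.836 × 10^12 m³/s².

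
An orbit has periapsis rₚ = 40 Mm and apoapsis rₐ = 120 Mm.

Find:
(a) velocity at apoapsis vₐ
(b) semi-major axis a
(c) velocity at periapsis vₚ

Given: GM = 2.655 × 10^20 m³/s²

Convert to SI: rₚ = 40 Mm = 4e+07 m; rₐ = 120 Mm = 1.2e+08 m.
(a) With a = (rₚ + rₐ)/2 = 8e+07 m, vₐ = √(GM (2/rₐ − 1/a)) = √(2.655e+20 · (2/1.2e+08 − 1/8e+07)) m/s ≈ 1.052e+06 m/s
(b) a = (rₚ + rₐ)/2 = (4e+07 + 1.2e+08)/2 ≈ 8e+07 m
(c) With a = (rₚ + rₐ)/2 = 8e+07 m, vₚ = √(GM (2/rₚ − 1/a)) = √(2.655e+20 · (2/4e+07 − 1/8e+07)) m/s ≈ 3.155e+06 m/s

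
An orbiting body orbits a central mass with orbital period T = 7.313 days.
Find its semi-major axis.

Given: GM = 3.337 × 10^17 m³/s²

Convert to SI: T = 7.313 days = 631843 s.
Invert Kepler's third law: a = (GM · T² / (4π²))^(1/3).
Substituting T = 631843 s and GM = 3.337e+17 m³/s²:
a = (3.337e+17 · (631843)² / (4π²))^(1/3) m
a ≈ 1.5e+09 m = 1.5 Gm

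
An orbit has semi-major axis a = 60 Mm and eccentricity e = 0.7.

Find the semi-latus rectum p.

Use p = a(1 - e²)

Convert to SI: a = 60 Mm = 6e+07 m.
p = a (1 − e²).
p = 6e+07 · (1 − (0.7)²) = 6e+07 · 0.51 ≈ 3.06e+07 m = 30.6 Mm.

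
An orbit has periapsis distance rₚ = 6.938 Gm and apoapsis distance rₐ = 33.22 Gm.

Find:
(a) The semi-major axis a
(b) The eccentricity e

Convert to SI: rₚ = 6.938 Gm = 6.938e+09 m; rₐ = 33.22 Gm = 3.322e+10 m.
(a) a = (rₚ + rₐ) / 2 = (6.938e+09 + 3.322e+10) / 2 ≈ 2.008e+10 m = 20.08 Gm.
(b) e = (rₐ − rₚ) / (rₐ + rₚ) = (3.322e+10 − 6.938e+09) / (3.322e+10 + 6.938e+09) ≈ 0.6545.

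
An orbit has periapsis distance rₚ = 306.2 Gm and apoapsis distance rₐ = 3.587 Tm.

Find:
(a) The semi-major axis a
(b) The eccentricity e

Convert to SI: rₚ = 306.2 Gm = 3.062e+11 m; rₐ = 3.587 Tm = 3.587e+12 m.
(a) a = (rₚ + rₐ) / 2 = (3.062e+11 + 3.587e+12) / 2 ≈ 1.947e+12 m = 1.947 Tm.
(b) e = (rₐ − rₚ) / (rₐ + rₚ) = (3.587e+12 − 3.062e+11) / (3.587e+12 + 3.062e+11) ≈ 0.8427.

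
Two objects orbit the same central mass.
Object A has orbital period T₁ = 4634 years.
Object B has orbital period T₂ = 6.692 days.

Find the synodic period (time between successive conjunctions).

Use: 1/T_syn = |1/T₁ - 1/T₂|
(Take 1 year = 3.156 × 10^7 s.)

Convert to SI: T₁ = 4634 years = 1.46249e+11 s; T₂ = 6.692 days = 578189 s.
T_syn = |T₁ · T₂ / (T₁ − T₂)|.
T_syn = |1.46249e+11 · 578189 / (1.46249e+11 − 578189)| s ≈ 5.782e+05 s = 6.692 days.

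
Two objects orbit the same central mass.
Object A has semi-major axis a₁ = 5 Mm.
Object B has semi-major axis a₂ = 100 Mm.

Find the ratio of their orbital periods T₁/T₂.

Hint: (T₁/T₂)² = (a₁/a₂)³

Convert to SI: a₁ = 5 Mm = 5e+06 m; a₂ = 100 Mm = 1e+08 m.
From Kepler's third law, (T₁/T₂)² = (a₁/a₂)³, so T₁/T₂ = (a₁/a₂)^(3/2).
a₁/a₂ = 5e+06 / 1e+08 = 0.05.
T₁/T₂ = (0.05)^(3/2) ≈ 0.01118.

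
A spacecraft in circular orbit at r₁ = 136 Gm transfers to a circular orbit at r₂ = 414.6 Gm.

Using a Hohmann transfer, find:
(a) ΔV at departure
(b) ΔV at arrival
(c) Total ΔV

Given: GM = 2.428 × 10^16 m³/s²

Convert to SI: r₁ = 136 Gm = 1.36e+11 m; r₂ = 414.6 Gm = 4.146e+11 m.
Transfer semi-major axis: a_t = (r₁ + r₂)/2 = (1.36e+11 + 4.146e+11)/2 = 2.753e+11 m.
Circular speeds: v₁ = √(GM/r₁) = 422.527 m/s, v₂ = √(GM/r₂) = 241.997 m/s.
Transfer speeds (vis-viva v² = GM(2/r − 1/a_t)): v₁ᵗ = 518.521 m/s, v₂ᵗ = 170.089 m/s.
(a) ΔV₁ = |v₁ᵗ − v₁| ≈ 95.99 m/s = 95.99 m/s.
(b) ΔV₂ = |v₂ − v₂ᵗ| ≈ 71.91 m/s = 71.91 m/s.
(c) ΔV_total = ΔV₁ + ΔV₂ ≈ 167.9 m/s = 167.9 m/s.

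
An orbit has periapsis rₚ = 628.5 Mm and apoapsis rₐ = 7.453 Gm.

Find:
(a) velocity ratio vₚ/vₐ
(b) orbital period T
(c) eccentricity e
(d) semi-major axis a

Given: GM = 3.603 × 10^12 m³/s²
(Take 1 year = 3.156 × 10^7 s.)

Convert to SI: rₚ = 628.5 Mm = 6.285e+08 m; rₐ = 7.453 Gm = 7.453e+09 m.
(a) Conservation of angular momentum (rₚvₚ = rₐvₐ) gives vₚ/vₐ = rₐ/rₚ = 7.453e+09/6.285e+08 ≈ 11.86
(b) With a = (rₚ + rₐ)/2 = 4.04075e+09 m, T = 2π √(a³/GM) = 2π √((4.04075e+09)³/3.603e+12) s ≈ 8.502e+08 s
(c) e = (rₐ − rₚ)/(rₐ + rₚ) = (7.453e+09 − 6.285e+08)/(7.453e+09 + 6.285e+08) ≈ 0.8445
(d) a = (rₚ + rₐ)/2 = (6.285e+08 + 7.453e+09)/2 ≈ 4.041e+09 m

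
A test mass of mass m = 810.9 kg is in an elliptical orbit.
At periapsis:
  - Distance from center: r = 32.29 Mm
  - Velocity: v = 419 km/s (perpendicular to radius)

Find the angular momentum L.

Convert to SI: r = 32.29 Mm = 3.229e+07 m; v = 419 km/s = 419000 m/s.
Since v is perpendicular to r, L = m · v · r.
L = 810.9 · 419000 · 3.229e+07 kg·m²/s ≈ 1.097e+16 kg·m²/s.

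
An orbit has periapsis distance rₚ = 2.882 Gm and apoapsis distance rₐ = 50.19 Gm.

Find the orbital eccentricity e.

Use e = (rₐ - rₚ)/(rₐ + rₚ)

Convert to SI: rₚ = 2.882 Gm = 2.882e+09 m; rₐ = 50.19 Gm = 5.019e+10 m.
e = (rₐ − rₚ) / (rₐ + rₚ).
e = (5.019e+10 − 2.882e+09) / (5.019e+10 + 2.882e+09) = 4.7308e+10 / 5.3072e+10 ≈ 0.8914.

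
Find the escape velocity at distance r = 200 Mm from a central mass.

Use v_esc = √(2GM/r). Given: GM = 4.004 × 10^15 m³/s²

Convert to SI: r = 200 Mm = 2e+08 m.
Escape velocity comes from setting total energy to zero: ½v² − GM/r = 0 ⇒ v_esc = √(2GM / r).
v_esc = √(2 · 4.004e+15 / 2e+08) m/s ≈ 6328 m/s = 6.328 km/s.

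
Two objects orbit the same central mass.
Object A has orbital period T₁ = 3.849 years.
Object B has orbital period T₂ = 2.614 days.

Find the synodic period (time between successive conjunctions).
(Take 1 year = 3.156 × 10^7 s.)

Convert to SI: T₁ = 3.849 years = 1.21474e+08 s; T₂ = 2.614 days = 225850 s.
T_syn = |T₁ · T₂ / (T₁ − T₂)|.
T_syn = |1.21474e+08 · 225850 / (1.21474e+08 − 225850)| s ≈ 2.263e+05 s = 2.619 days.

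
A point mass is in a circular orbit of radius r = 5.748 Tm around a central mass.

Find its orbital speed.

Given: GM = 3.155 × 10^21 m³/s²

Convert to SI: r = 5.748 Tm = 5.748e+12 m.
For a circular orbit, gravity supplies the centripetal force, so v = √(GM / r).
v = √(3.155e+21 / 5.748e+12) m/s ≈ 2.343e+04 m/s = 23.43 km/s.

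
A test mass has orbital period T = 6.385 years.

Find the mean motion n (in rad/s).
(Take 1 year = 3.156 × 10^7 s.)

Convert to SI: T = 6.385 years = 2.01511e+08 s.
n = 2π / T.
n = 2π / 2.01511e+08 s ≈ 3.118e-08 rad/s.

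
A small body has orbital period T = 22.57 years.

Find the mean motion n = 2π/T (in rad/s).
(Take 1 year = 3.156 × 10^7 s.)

Convert to SI: T = 22.57 years = 7.12309e+08 s.
n = 2π / T.
n = 2π / 7.12309e+08 s ≈ 8.821e-09 rad/s.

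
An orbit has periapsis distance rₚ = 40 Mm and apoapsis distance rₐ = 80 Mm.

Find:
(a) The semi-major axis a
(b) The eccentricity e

Convert to SI: rₚ = 40 Mm = 4e+07 m; rₐ = 80 Mm = 8e+07 m.
(a) a = (rₚ + rₐ) / 2 = (4e+07 + 8e+07) / 2 ≈ 6e+07 m = 60 Mm.
(b) e = (rₐ − rₚ) / (rₐ + rₚ) = (8e+07 − 4e+07) / (8e+07 + 4e+07) ≈ 0.3333.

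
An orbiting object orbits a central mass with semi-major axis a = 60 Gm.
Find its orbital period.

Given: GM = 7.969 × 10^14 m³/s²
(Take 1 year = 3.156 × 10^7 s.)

Convert to SI: a = 60 Gm = 6e+10 m.
Kepler's third law: T = 2π √(a³ / GM).
Substituting a = 6e+10 m and GM = 7.969e+14 m³/s²:
T = 2π √((6e+10)³ / 7.969e+14) s
T ≈ 3.271e+09 s = 103.6 years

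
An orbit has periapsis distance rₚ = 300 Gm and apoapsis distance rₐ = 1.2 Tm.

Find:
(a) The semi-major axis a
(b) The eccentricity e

Convert to SI: rₚ = 300 Gm = 3e+11 m; rₐ = 1.2 Tm = 1.2e+12 m.
(a) a = (rₚ + rₐ) / 2 = (3e+11 + 1.2e+12) / 2 ≈ 7.5e+11 m = 750 Gm.
(b) e = (rₐ − rₚ) / (rₐ + rₚ) = (1.2e+12 − 3e+11) / (1.2e+12 + 3e+11) ≈ 0.6.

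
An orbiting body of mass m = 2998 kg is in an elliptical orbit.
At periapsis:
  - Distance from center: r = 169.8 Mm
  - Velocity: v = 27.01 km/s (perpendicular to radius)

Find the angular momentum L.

Convert to SI: r = 169.8 Mm = 1.698e+08 m; v = 27.01 km/s = 27010 m/s.
Since v is perpendicular to r, L = m · v · r.
L = 2998 · 27010 · 1.698e+08 kg·m²/s ≈ 1.375e+16 kg·m²/s.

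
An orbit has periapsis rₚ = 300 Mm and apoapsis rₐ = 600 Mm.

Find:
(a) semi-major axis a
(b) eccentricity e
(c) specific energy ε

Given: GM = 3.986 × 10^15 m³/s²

Convert to SI: rₚ = 300 Mm = 3e+08 m; rₐ = 600 Mm = 6e+08 m.
(a) a = (rₚ + rₐ)/2 = (3e+08 + 6e+08)/2 ≈ 4.5e+08 m
(b) e = (rₐ − rₚ)/(rₐ + rₚ) = (6e+08 − 3e+08)/(6e+08 + 3e+08) ≈ 0.3333
(c) With a = (rₚ + rₐ)/2 = 4.5e+08 m, ε = −GM/(2a) = −3.986e+15/(2 · 4.5e+08) J/kg ≈ -4.429e+06 J/kg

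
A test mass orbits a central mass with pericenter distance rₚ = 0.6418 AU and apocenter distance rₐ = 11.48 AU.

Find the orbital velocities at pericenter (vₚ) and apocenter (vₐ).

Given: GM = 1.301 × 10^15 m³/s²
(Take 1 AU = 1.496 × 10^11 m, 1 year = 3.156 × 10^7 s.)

Convert to SI: rₚ = 0.6418 AU = 9.60133e+10 m; rₐ = 11.48 AU = 1.71741e+12 m.
Use the vis-viva equation v² = GM(2/r − 1/a) with a = (rₚ + rₐ)/2 = (9.60133e+10 + 1.71741e+12)/2 = 9.06711e+11 m.
vₚ = √(GM · (2/rₚ − 1/a)) = √(1.301e+15 · (2/9.60133e+10 − 1/9.06711e+11)) m/s ≈ 160.2 m/s = 0.0338 AU/year.
vₐ = √(GM · (2/rₐ − 1/a)) = √(1.301e+15 · (2/1.71741e+12 − 1/9.06711e+11)) m/s ≈ 8.956 m/s = 0.001889 AU/year.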